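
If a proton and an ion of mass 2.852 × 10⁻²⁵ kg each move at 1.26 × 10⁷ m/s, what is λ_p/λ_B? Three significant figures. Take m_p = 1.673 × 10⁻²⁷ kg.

λ_p/λ_B = 170

At fixed v, p = mv so λ = h/(mv) ∝ 1/m.
λ_p/λ_B = m_B/m_p = 2.852 × 10⁻²⁵/1.673 × 10⁻²⁷ = 170.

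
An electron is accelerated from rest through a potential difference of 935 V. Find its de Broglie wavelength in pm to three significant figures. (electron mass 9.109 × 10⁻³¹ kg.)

λ = 40.1 pm

KE = eV = 1.602 × 10⁻¹⁹ × 935.0 = 1.498 × 10⁻¹⁶ J.
p = √(2mKE) = √(2 × 9.109 × 10⁻³¹ × 1.498 × 10⁻¹⁶) = 1.652 × 10⁻²³ kg·m/s.
λ = h/p = 6.626 × 10⁻³⁴ / 1.652 × 10⁻²³ = 4.01 × 10⁻¹¹ m = 40.1 pm.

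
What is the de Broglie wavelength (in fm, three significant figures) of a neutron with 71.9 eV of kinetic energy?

KE = 71.9 eV = 1.152 × 10⁻¹⁷ J.
p = √(2mKE) = √(2 × 1.675 × 10⁻²⁷ × 1.152 × 10⁻¹⁷) = 1.964 × 10⁻²² kg·m/s.
λ = h/p = 6.626 × 10⁻³⁴ / 1.964 × 10⁻²² = 3.37 × 10⁻¹² m = 3370 fm.

λ = 3370 fm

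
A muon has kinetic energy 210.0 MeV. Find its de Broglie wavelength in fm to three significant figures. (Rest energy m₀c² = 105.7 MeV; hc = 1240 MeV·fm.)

λ = 4.17 fm

Total energy E = KE + m₀c² = 210.0 + 105.7 = 315.7 MeV.
(pc)² = E² − (m₀c²)² = (315.7)² − (105.7)² = 8.849 × 10⁴ MeV², so pc = 297.5 MeV.
λ = hc/(pc) = 1240 MeV·fm / 297.5 MeV = 4.17 fm.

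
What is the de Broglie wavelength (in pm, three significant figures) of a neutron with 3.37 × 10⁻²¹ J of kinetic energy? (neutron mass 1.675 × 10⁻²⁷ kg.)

p = √(2mKE) = √(2 × 1.675 × 10⁻²⁷ × 3.370 × 10⁻²¹) = 3.360 × 10⁻²⁴ kg·m/s.
λ = h/p = 6.626 × 10⁻³⁴ / 3.360 × 10⁻²⁴ = 1.97 × 10⁻¹⁰ m = 197 pm.

λ = 197 pm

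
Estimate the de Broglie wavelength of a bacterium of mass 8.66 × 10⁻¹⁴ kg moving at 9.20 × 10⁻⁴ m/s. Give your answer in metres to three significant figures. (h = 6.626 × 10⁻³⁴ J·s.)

p = mv = 8.66 × 10⁻¹⁴ × 9.20 × 10⁻⁴ = 7.967 × 10⁻¹⁷ kg·m/s.
λ = h/p = 6.626 × 10⁻³⁴ / 7.967 × 10⁻¹⁷ = 8.32 × 10⁻¹⁸ m.

λ = 8.32 × 10⁻¹⁸ m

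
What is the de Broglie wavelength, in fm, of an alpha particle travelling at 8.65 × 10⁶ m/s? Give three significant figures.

p = mv = 6.645 × 10⁻²⁷ × 8.65 × 10⁶ = 5.748 × 10⁻²⁰ kg·m/s.
λ = h/p = 6.626 × 10⁻³⁴ / 5.748 × 10⁻²⁰ = 1.15 × 10⁻¹⁴ m = 11.5 fm.

λ = 11.5 fm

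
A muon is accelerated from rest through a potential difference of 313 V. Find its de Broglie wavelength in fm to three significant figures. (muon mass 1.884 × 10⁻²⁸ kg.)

KE = eV = 1.602 × 10⁻¹⁹ × 313.0 = 5.014 × 10⁻¹⁷ J.
p = √(2mKE) = √(2 × 1.884 × 10⁻²⁸ × 5.014 × 10⁻¹⁷) = 1.375 × 10⁻²² kg·m/s.
λ = h/p = 6.626 × 10⁻³⁴ / 1.375 × 10⁻²² = 4.82 × 10⁻¹² m = 4820 fm.

λ = 4820 fm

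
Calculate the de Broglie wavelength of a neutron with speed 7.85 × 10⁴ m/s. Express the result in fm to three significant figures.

λ = 5040 fm

p = mv = 1.675 × 10⁻²⁷ × 7.85 × 10⁴ = 1.315 × 10⁻²² kg·m/s.
λ = h/p = 6.626 × 10⁻³⁴ / 1.315 × 10⁻²² = 5.04 × 10⁻¹² m = 5040 fm.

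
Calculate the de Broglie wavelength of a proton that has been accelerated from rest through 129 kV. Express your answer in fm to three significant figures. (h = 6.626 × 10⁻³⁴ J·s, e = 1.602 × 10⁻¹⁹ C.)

KE = eV = 1.602 × 10⁻¹⁹ × 1.290 × 10⁵ = 2.067 × 10⁻¹⁴ J.
p = √(2mKE) = √(2 × 1.673 × 10⁻²⁷ × 2.067 × 10⁻¹⁴) = 8.316 × 10⁻²¹ kg·m/s.
λ = h/p = 6.626 × 10⁻³⁴ / 8.316 × 10⁻²¹ = 7.97 × 10⁻¹⁴ m = 79.7 fm.

λ = 79.7 fm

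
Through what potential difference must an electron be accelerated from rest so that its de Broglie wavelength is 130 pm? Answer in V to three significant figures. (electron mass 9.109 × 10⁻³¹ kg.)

p = h/λ = 6.626 × 10⁻³⁴ / 1.300 × 10⁻¹⁰ = 5.097 × 10⁻²⁴ kg·m/s.
KE = p²/(2m) = 1.426 × 10⁻¹⁷ J.
V = KE/e = 1.426 × 10⁻¹⁷ / (1.602 × 10⁻¹⁹) = 89.0 V.

V = 89.0 V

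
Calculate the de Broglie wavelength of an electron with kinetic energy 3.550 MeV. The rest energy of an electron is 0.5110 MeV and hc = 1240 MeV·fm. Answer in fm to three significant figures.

λ = 308 fm

Total energy E = KE + m₀c² = 3.550 + 0.5110 = 4.0610 MeV.
(pc)² = E² − (m₀c²)² = (4.0610)² − (0.5110)² = 16.23 MeV², so pc = 4.029 MeV.
λ = hc/(pc) = 1240 MeV·fm / 4.029 MeV = 308 fm.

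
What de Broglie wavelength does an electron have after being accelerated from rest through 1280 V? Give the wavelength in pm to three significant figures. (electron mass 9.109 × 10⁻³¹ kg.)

KE = eV = 1.602 × 10⁻¹⁹ × 1280 = 2.051 × 10⁻¹⁶ J.
p = √(2mKE) = √(2 × 9.109 × 10⁻³¹ × 2.051 × 10⁻¹⁶) = 1.933 × 10⁻²³ kg·m/s.
λ = h/p = 6.626 × 10⁻³⁴ / 1.933 × 10⁻²³ = 3.43 × 10⁻¹¹ m = 34.3 pm.

λ = 34.3 pm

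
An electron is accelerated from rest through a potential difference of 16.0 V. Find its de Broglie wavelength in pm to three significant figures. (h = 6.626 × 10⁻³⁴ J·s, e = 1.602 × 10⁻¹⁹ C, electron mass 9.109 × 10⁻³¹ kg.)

KE = eV = 1.602 × 10⁻¹⁹ × 16.00 = 2.563 × 10⁻¹⁸ J.
p = √(2mKE) = √(2 × 9.109 × 10⁻³¹ × 2.563 × 10⁻¹⁸) = 2.161 × 10⁻²⁴ kg·m/s.
λ = h/p = 6.626 × 10⁻³⁴ / 2.161 × 10⁻²⁴ = 3.07 × 10⁻¹⁰ m = 307 pm.

λ = 307 pm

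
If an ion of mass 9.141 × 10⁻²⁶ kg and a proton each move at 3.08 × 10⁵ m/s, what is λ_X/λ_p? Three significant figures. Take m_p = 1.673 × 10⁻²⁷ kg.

At fixed v, p = mv so λ = h/(mv) ∝ 1/m.
λ_X/λ_p = m_p/m_X = 1.673 × 10⁻²⁷/9.141 × 10⁻²⁶ = 0.0183.

λ_X/λ_p = 0.0183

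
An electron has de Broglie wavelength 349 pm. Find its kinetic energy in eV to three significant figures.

p = h/λ = 6.626 × 10⁻³⁴ / 3.490 × 10⁻¹⁰ = 1.899 × 10⁻²⁴ kg·m/s.
KE = p²/(2m) = (1.899 × 10⁻²⁴)² / (2 × 9.109 × 10⁻³¹) = 1.979 × 10⁻¹⁸ J = 12.4 eV.

KE = 12.4 eV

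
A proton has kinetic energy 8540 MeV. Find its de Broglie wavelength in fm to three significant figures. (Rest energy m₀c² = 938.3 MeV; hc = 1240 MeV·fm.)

λ = 0.131 fm

Total energy E = KE + m₀c² = 8540 + 938.3 = 9478.3 MeV.
(pc)² = E² − (m₀c²)² = (9478.3)² − (938.3)² = 8.896 × 10⁷ MeV², so pc = 9432 MeV.
λ = hc/(pc) = 1240 MeV·fm / 9432 MeV = 0.131 fm.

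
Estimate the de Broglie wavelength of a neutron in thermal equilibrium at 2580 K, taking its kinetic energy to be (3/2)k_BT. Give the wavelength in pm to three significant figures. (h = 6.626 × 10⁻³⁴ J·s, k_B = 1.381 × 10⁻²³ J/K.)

KE = (3/2)k_BT = 1.5 × 1.381 × 10⁻²³ × 2580 = 5.344 × 10⁻²⁰ J.
p = √(2mKE) = √(2 × 1.675 × 10⁻²⁷ × 5.344 × 10⁻²⁰) = 1.338 × 10⁻²³ kg·m/s.
λ = h/p = 4.95 × 10⁻¹¹ m = 49.5 pm.

λ = 49.5 pm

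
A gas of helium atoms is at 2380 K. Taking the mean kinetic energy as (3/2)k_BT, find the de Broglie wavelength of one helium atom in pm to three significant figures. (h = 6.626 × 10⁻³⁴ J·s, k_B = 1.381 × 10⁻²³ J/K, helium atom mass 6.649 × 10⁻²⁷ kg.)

KE = (3/2)k_BT = 1.5 × 1.381 × 10⁻²³ × 2380 = 4.930 × 10⁻²⁰ J.
p = √(2mKE) = √(2 × 6.649 × 10⁻²⁷ × 4.930 × 10⁻²⁰) = 2.560 × 10⁻²³ kg·m/s.
λ = h/p = 2.59 × 10⁻¹¹ m = 25.9 pm.

λ = 25.9 pm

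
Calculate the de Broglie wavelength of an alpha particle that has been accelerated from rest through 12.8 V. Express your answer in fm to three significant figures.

λ = 2840 fm

KE = 2eV = 2 × 1.602 × 10⁻¹⁹ × 12.80 = 4.101 × 10⁻¹⁸ J.
p = √(2mKE) = √(2 × 6.645 × 10⁻²⁷ × 4.101 × 10⁻¹⁸) = 2.335 × 10⁻²² kg·m/s.
λ = h/p = 6.626 × 10⁻³⁴ / 2.335 × 10⁻²² = 2.84 × 10⁻¹² m = 2840 fm.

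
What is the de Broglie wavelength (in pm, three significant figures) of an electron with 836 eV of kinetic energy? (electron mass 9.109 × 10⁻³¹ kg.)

KE = 836 eV = 1.339 × 10⁻¹⁶ J.
p = √(2mKE) = √(2 × 9.109 × 10⁻³¹ × 1.339 × 10⁻¹⁶) = 1.562 × 10⁻²³ kg·m/s.
λ = h/p = 6.626 × 10⁻³⁴ / 1.562 × 10⁻²³ = 4.24 × 10⁻¹¹ m = 42.4 pm.

λ = 42.4 pm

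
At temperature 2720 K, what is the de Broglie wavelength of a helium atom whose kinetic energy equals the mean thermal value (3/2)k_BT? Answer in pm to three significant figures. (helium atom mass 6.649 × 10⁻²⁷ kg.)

λ = 24.2 pm

KE = (3/2)k_BT = 1.5 × 1.381 × 10⁻²³ × 2720 = 5.634 × 10⁻²⁰ J.
p = √(2mKE) = √(2 × 6.649 × 10⁻²⁷ × 5.634 × 10⁻²⁰) = 2.737 × 10⁻²³ kg·m/s.
λ = h/p = 2.42 × 10⁻¹¹ m = 24.2 pm.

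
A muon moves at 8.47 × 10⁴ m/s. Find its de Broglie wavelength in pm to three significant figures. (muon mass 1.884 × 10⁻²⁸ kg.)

p = mv = 1.884 × 10⁻²⁸ × 8.47 × 10⁴ = 1.596 × 10⁻²³ kg·m/s.
λ = h/p = 6.626 × 10⁻³⁴ / 1.596 × 10⁻²³ = 4.15 × 10⁻¹¹ m = 41.5 pm.

λ = 41.5 pm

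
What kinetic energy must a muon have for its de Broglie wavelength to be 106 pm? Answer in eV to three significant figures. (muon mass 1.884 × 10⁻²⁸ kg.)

p = h/λ = 6.626 × 10⁻³⁴ / 1.060 × 10⁻¹⁰ = 6.251 × 10⁻²⁴ kg·m/s.
KE = p²/(2m) = (6.251 × 10⁻²⁴)² / (2 × 1.884 × 10⁻²⁸) = 1.037 × 10⁻¹⁹ J = 0.647 eV.

KE = 0.647 eV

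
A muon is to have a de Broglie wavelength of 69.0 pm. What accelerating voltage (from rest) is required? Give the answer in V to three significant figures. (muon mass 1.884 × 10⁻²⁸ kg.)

p = h/λ = 6.626 × 10⁻³⁴ / 6.900 × 10⁻¹¹ = 9.603 × 10⁻²⁴ kg·m/s.
KE = p²/(2m) = 2.447 × 10⁻¹⁹ J.
V = KE/e = 2.447 × 10⁻¹⁹ / (1.602 × 10⁻¹⁹) = 1.53 V.

V = 1.53 V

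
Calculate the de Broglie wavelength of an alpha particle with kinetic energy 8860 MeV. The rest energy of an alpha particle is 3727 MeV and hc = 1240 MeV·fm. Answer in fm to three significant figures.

Total energy E = KE + m₀c² = 8860 + 3727 = 12587 MeV.
(pc)² = E² − (m₀c²)² = (12587)² − (3727)² = 1.445 × 10⁸ MeV², so pc = 1.202 × 10⁴ MeV.
λ = hc/(pc) = 1240 MeV·fm / 1.202 × 10⁴ MeV = 0.103 fm.

λ = 0.103 fm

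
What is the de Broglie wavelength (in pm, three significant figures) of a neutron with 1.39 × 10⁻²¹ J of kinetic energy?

λ = 307 pm

p = √(2mKE) = √(2 × 1.675 × 10⁻²⁷ × 1.390 × 10⁻²¹) = 2.158 × 10⁻²⁴ kg·m/s.
λ = h/p = 6.626 × 10⁻³⁴ / 2.158 × 10⁻²⁴ = 3.07 × 10⁻¹⁰ m = 307 pm.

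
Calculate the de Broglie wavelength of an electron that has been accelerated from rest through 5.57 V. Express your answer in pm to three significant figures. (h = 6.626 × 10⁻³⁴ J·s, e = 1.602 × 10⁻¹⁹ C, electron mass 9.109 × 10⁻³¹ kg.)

λ = 520 pm

KE = eV = 1.602 × 10⁻¹⁹ × 5.570 = 8.923 × 10⁻¹⁹ J.
p = √(2mKE) = √(2 × 9.109 × 10⁻³¹ × 8.923 × 10⁻¹⁹) = 1.275 × 10⁻²⁴ kg·m/s.
λ = h/p = 6.626 × 10⁻³⁴ / 1.275 × 10⁻²⁴ = 5.20 × 10⁻¹⁰ m = 520 pm.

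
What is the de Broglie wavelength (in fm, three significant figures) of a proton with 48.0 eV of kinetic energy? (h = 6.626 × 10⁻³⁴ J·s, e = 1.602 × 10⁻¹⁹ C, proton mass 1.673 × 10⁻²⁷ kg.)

KE = 48.0 eV = 7.690 × 10⁻¹⁸ J.
p = √(2mKE) = √(2 × 1.673 × 10⁻²⁷ × 7.690 × 10⁻¹⁸) = 1.604 × 10⁻²² kg·m/s.
λ = h/p = 6.626 × 10⁻³⁴ / 1.604 × 10⁻²² = 4.13 × 10⁻¹² m = 4130 fm.

λ = 4130 fm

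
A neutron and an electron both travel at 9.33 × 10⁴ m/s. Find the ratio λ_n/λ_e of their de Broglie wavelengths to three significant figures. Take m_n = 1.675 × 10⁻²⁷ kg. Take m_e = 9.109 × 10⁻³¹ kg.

At fixed v, p = mv so λ = h/(mv) ∝ 1/m.
λ_n/λ_e = m_e/m_n = 9.109 × 10⁻³¹/1.675 × 10⁻²⁷ = 5.44 × 10⁻⁴.

λ_n/λ_e = 5.44 × 10⁻⁴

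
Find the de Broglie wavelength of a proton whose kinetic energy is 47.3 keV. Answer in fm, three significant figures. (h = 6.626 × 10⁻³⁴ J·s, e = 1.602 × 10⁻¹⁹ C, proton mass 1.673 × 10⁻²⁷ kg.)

λ = 132 fm

KE = 47.3 keV = 7.577 × 10⁻¹⁵ J.
p = √(2mKE) = √(2 × 1.673 × 10⁻²⁷ × 7.577 × 10⁻¹⁵) = 5.035 × 10⁻²¹ kg·m/s.
λ = h/p = 6.626 × 10⁻³⁴ / 5.035 × 10⁻²¹ = 1.32 × 10⁻¹³ m = 132 fm.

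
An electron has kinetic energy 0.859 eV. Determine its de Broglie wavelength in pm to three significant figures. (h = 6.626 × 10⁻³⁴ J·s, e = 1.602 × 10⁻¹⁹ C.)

KE = 0.859 eV = 1.376 × 10⁻¹⁹ J.
p = √(2mKE) = √(2 × 9.109 × 10⁻³¹ × 1.376 × 10⁻¹⁹) = 5.007 × 10⁻²⁵ kg·m/s.
λ = h/p = 6.626 × 10⁻³⁴ / 5.007 × 10⁻²⁵ = 1.32 × 10⁻⁹ m = 1320 pm.

λ = 1320 pm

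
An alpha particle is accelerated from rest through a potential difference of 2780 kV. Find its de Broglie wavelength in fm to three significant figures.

KE = 2eV = 2 × 1.602 × 10⁻¹⁹ × 2.780 × 10⁶ = 8.907 × 10⁻¹³ J.
p = √(2mKE) = √(2 × 6.645 × 10⁻²⁷ × 8.907 × 10⁻¹³) = 1.088 × 10⁻¹⁹ kg·m/s.
λ = h/p = 6.626 × 10⁻³⁴ / 1.088 × 10⁻¹⁹ = 6.09 × 10⁻¹⁵ m = 6.09 fm.

λ = 6.09 fm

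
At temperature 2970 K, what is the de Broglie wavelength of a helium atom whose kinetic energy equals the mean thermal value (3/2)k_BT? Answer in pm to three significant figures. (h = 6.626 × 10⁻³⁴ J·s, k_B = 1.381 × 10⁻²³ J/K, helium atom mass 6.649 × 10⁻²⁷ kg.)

KE = (3/2)k_BT = 1.5 × 1.381 × 10⁻²³ × 2970 = 6.152 × 10⁻²⁰ J.
p = √(2mKE) = √(2 × 6.649 × 10⁻²⁷ × 6.152 × 10⁻²⁰) = 2.860 × 10⁻²³ kg·m/s.
λ = h/p = 2.32 × 10⁻¹¹ m = 23.2 pm.

λ = 23.2 pm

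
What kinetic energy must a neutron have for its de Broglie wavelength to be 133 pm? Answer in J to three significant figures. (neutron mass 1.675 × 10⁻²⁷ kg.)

KE = 7.41 × 10⁻²¹ J

p = h/λ = 6.626 × 10⁻³⁴ / 1.330 × 10⁻¹⁰ = 4.982 × 10⁻²⁴ kg·m/s.
KE = p²/(2m) = (4.982 × 10⁻²⁴)² / (2 × 1.675 × 10⁻²⁷) = 7.409 × 10⁻²¹ J = 7.41 × 10⁻²¹ J.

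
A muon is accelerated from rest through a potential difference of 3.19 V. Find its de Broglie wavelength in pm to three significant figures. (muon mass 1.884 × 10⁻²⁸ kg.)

λ = 47.7 pm

KE = eV = 1.602 × 10⁻¹⁹ × 3.190 = 5.110 × 10⁻¹⁹ J.
p = √(2mKE) = √(2 × 1.884 × 10⁻²⁸ × 5.110 × 10⁻¹⁹) = 1.388 × 10⁻²³ kg·m/s.
λ = h/p = 6.626 × 10⁻³⁴ / 1.388 × 10⁻²³ = 4.77 × 10⁻¹¹ m = 47.7 pm.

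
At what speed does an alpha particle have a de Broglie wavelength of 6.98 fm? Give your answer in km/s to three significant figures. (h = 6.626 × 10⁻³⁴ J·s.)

v = 1.43 × 10⁴ km/s

p = h/λ = 6.626 × 10⁻³⁴ / 6.980 × 10⁻¹⁵ = 9.493 × 10⁻²⁰ kg·m/s.
v = p/m = 9.493 × 10⁻²⁰ / 6.645 × 10⁻²⁷ = 1.43 × 10⁷ m/s = 1.43 × 10⁴ km/s.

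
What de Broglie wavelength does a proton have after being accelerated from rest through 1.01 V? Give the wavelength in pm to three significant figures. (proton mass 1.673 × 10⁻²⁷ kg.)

KE = eV = 1.602 × 10⁻¹⁹ × 1.010 = 1.618 × 10⁻¹⁹ J.
p = √(2mKE) = √(2 × 1.673 × 10⁻²⁷ × 1.618 × 10⁻¹⁹) = 2.327 × 10⁻²³ kg·m/s.
λ = h/p = 6.626 × 10⁻³⁴ / 2.327 × 10⁻²³ = 2.85 × 10⁻¹¹ m = 28.5 pm.

λ = 28.5 pm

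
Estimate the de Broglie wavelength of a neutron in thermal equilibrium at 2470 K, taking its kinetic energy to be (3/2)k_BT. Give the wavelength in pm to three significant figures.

λ = 50.6 pm

KE = (3/2)k_BT = 1.5 × 1.381 × 10⁻²³ × 2470 = 5.117 × 10⁻²⁰ J.
p = √(2mKE) = √(2 × 1.675 × 10⁻²⁷ × 5.117 × 10⁻²⁰) = 1.309 × 10⁻²³ kg·m/s.
λ = h/p = 5.06 × 10⁻¹¹ m = 50.6 pm.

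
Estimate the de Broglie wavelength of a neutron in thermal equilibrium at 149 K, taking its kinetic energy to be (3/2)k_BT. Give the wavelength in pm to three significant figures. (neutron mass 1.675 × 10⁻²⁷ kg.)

λ = 206 pm

KE = (3/2)k_BT = 1.5 × 1.381 × 10⁻²³ × 149 = 3.087 × 10⁻²¹ J.
p = √(2mKE) = √(2 × 1.675 × 10⁻²⁷ × 3.087 × 10⁻²¹) = 3.216 × 10⁻²⁴ kg·m/s.
λ = h/p = 2.06 × 10⁻¹⁰ m = 206 pm.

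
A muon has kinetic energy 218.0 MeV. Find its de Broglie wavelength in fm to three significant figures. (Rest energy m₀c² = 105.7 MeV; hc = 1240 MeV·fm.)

λ = 4.05 fm

Total energy E = KE + m₀c² = 218.0 + 105.7 = 323.7 MeV.
(pc)² = E² − (m₀c²)² = (323.7)² − (105.7)² = 9.361 × 10⁴ MeV², so pc = 306.0 MeV.
λ = hc/(pc) = 1240 MeV·fm / 306.0 MeV = 4.05 fm.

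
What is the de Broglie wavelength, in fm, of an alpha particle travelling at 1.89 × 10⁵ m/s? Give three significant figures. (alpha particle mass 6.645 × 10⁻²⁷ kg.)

λ = 528 fm

p = mv = 6.645 × 10⁻²⁷ × 1.89 × 10⁵ = 1.256 × 10⁻²¹ kg·m/s.
λ = h/p = 6.626 × 10⁻³⁴ / 1.256 × 10⁻²¹ = 5.28 × 10⁻¹³ m = 528 fm.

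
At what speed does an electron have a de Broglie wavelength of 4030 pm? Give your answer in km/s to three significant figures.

v = 180 km/s

p = h/λ = 6.626 × 10⁻³⁴ / 4.030 × 10⁻⁹ = 1.644 × 10⁻²⁵ kg·m/s.
v = p/m = 1.644 × 10⁻²⁵ / 9.109 × 10⁻³¹ = 1.80 × 10⁵ m/s = 180 km/s.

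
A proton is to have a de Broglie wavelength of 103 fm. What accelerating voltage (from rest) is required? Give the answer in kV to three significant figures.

V = 77.2 kV

p = h/λ = 6.626 × 10⁻³⁴ / 1.030 × 10⁻¹³ = 6.433 × 10⁻²¹ kg·m/s.
KE = p²/(2m) = 1.237 × 10⁻¹⁴ J.
V = KE/e = 1.237 × 10⁻¹⁴ / (1.602 × 10⁻¹⁹) = 77.2 kV.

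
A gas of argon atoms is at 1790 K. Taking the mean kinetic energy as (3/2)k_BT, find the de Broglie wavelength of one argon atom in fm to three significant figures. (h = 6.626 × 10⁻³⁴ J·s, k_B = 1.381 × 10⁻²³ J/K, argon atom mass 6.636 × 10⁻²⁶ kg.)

KE = (3/2)k_BT = 1.5 × 1.381 × 10⁻²³ × 1790 = 3.708 × 10⁻²⁰ J.
p = √(2mKE) = √(2 × 6.636 × 10⁻²⁶ × 3.708 × 10⁻²⁰) = 7.015 × 10⁻²³ kg·m/s.
λ = h/p = 9.45 × 10⁻¹² m = 9450 fm.

λ = 9450 fm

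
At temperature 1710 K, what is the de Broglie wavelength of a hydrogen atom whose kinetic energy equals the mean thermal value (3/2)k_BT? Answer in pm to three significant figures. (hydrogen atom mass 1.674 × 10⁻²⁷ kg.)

KE = (3/2)k_BT = 1.5 × 1.381 × 10⁻²³ × 1710 = 3.542 × 10⁻²⁰ J.
p = √(2mKE) = √(2 × 1.674 × 10⁻²⁷ × 3.542 × 10⁻²⁰) = 1.089 × 10⁻²³ kg·m/s.
λ = h/p = 6.08 × 10⁻¹¹ m = 60.8 pm.

λ = 60.8 pm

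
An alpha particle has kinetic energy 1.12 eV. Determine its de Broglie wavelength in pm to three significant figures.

λ = 13.6 pm

KE = 1.12 eV = 1.794 × 10⁻¹⁹ J.
p = √(2mKE) = √(2 × 6.645 × 10⁻²⁷ × 1.794 × 10⁻¹⁹) = 4.883 × 10⁻²³ kg·m/s.
λ = h/p = 6.626 × 10⁻³⁴ / 4.883 × 10⁻²³ = 1.36 × 10⁻¹¹ m = 13.6 pm.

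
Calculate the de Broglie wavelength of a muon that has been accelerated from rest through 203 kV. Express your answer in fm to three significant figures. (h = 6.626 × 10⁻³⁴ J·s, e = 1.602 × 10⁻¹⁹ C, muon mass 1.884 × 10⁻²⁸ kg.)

KE = eV = 1.602 × 10⁻¹⁹ × 2.030 × 10⁵ = 3.252 × 10⁻¹⁴ J.
p = √(2mKE) = √(2 × 1.884 × 10⁻²⁸ × 3.252 × 10⁻¹⁴) = 3.501 × 10⁻²¹ kg·m/s.
λ = h/p = 6.626 × 10⁻³⁴ / 3.501 × 10⁻²¹ = 1.89 × 10⁻¹³ m = 189 fm.

λ = 189 fm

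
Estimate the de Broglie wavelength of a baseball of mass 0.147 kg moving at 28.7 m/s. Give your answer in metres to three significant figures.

λ = 1.57 × 10⁻³⁴ m

p = mv = 0.147 × 28.7 = 4.219 kg·m/s.
λ = h/p = 6.626 × 10⁻³⁴ / 4.219 = 1.57 × 10⁻³⁴ m.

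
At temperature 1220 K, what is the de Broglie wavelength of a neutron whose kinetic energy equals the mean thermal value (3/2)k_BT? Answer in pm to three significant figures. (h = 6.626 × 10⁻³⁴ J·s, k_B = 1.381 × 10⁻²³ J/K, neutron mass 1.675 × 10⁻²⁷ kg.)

KE = (3/2)k_BT = 1.5 × 1.381 × 10⁻²³ × 1220 = 2.527 × 10⁻²⁰ J.
p = √(2mKE) = √(2 × 1.675 × 10⁻²⁷ × 2.527 × 10⁻²⁰) = 9.201 × 10⁻²⁴ kg·m/s.
λ = h/p = 7.20 × 10⁻¹¹ m = 72.0 pm.

λ = 72.0 pm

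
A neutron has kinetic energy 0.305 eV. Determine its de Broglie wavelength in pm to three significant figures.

λ = 51.8 pm

KE = 0.305 eV = 4.886 × 10⁻²⁰ J.
p = √(2mKE) = √(2 × 1.675 × 10⁻²⁷ × 4.886 × 10⁻²⁰) = 1.279 × 10⁻²³ kg·m/s.
λ = h/p = 6.626 × 10⁻³⁴ / 1.279 × 10⁻²³ = 5.18 × 10⁻¹¹ m = 51.8 pm.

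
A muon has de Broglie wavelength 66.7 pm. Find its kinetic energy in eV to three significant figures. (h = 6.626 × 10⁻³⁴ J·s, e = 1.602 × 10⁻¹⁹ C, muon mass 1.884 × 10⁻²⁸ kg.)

KE = 1.63 eV

p = h/λ = 6.626 × 10⁻³⁴ / 6.670 × 10⁻¹¹ = 9.934 × 10⁻²⁴ kg·m/s.
KE = p²/(2m) = (9.934 × 10⁻²⁴)² / (2 × 1.884 × 10⁻²⁸) = 2.619 × 10⁻¹⁹ J = 1.63 eV.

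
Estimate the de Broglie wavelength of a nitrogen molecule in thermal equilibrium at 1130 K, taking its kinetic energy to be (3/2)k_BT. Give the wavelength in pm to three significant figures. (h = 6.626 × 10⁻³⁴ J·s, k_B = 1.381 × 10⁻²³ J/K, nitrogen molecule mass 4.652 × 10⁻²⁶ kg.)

KE = (3/2)k_BT = 1.5 × 1.381 × 10⁻²³ × 1130 = 2.341 × 10⁻²⁰ J.
p = √(2mKE) = √(2 × 4.652 × 10⁻²⁶ × 2.341 × 10⁻²⁰) = 4.667 × 10⁻²³ kg·m/s.
λ = h/p = 1.42 × 10⁻¹¹ m = 14.2 pm.

λ = 14.2 pm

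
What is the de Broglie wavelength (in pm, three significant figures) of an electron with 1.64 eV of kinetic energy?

λ = 958 pm

KE = 1.64 eV = 2.627 × 10⁻¹⁹ J.
p = √(2mKE) = √(2 × 9.109 × 10⁻³¹ × 2.627 × 10⁻¹⁹) = 6.918 × 10⁻²⁵ kg·m/s.
λ = h/p = 6.626 × 10⁻³⁴ / 6.918 × 10⁻²⁵ = 9.58 × 10⁻¹⁰ m = 958 pm.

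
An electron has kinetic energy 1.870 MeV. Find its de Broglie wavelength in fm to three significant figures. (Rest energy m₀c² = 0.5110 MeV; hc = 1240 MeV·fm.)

λ = 533 fm

Total energy E = KE + m₀c² = 1.870 + 0.5110 = 2.3810 MeV.
(pc)² = E² − (m₀c²)² = (2.3810)² − (0.5110)² = 5.408 MeV², so pc = 2.326 MeV.
λ = hc/(pc) = 1240 MeV·fm / 2.326 MeV = 533 fm.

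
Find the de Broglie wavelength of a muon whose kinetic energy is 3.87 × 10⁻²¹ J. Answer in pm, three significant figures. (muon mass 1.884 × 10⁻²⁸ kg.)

p = √(2mKE) = √(2 × 1.884 × 10⁻²⁸ × 3.870 × 10⁻²¹) = 1.208 × 10⁻²⁴ kg·m/s.
λ = h/p = 6.626 × 10⁻³⁴ / 1.208 × 10⁻²⁴ = 5.49 × 10⁻¹⁰ m = 549 pm.

λ = 549 pm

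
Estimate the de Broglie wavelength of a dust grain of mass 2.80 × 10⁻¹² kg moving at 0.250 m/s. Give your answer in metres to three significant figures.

p = mv = 2.80 × 10⁻¹² × 0.250 = 7.000 × 10⁻¹³ kg·m/s.
λ = h/p = 6.626 × 10⁻³⁴ / 7.000 × 10⁻¹³ = 9.47 × 10⁻²² m.

λ = 9.47 × 10⁻²² m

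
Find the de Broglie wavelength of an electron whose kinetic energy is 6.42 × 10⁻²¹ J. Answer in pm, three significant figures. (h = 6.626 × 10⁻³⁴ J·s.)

λ = 6130 pm

p = √(2mKE) = √(2 × 9.109 × 10⁻³¹ × 6.420 × 10⁻²¹) = 1.081 × 10⁻²⁵ kg·m/s.
λ = h/p = 6.626 × 10⁻³⁴ / 1.081 × 10⁻²⁵ = 6.13 × 10⁻⁹ m = 6130 pm.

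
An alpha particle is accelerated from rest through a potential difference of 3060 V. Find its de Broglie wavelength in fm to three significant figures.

λ = 184 fm

KE = 2eV = 2 × 1.602 × 10⁻¹⁹ × 3060 = 9.804 × 10⁻¹⁶ J.
p = √(2mKE) = √(2 × 6.645 × 10⁻²⁷ × 9.804 × 10⁻¹⁶) = 3.610 × 10⁻²¹ kg·m/s.
λ = h/p = 6.626 × 10⁻³⁴ / 3.610 × 10⁻²¹ = 1.84 × 10⁻¹³ m = 184 fm.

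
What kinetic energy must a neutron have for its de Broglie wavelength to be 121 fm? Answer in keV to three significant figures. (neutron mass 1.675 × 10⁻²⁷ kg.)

p = h/λ = 6.626 × 10⁻³⁴ / 1.210 × 10⁻¹³ = 5.476 × 10⁻²¹ kg·m/s.
KE = p²/(2m) = (5.476 × 10⁻²¹)² / (2 × 1.675 × 10⁻²⁷) = 8.951 × 10⁻¹⁵ J = 55.9 keV.

KE = 55.9 keV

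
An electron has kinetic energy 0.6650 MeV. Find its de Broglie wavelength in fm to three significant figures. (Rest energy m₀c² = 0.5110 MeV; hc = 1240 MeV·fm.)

λ = 1170 fm

Total energy E = KE + m₀c² = 0.6650 + 0.5110 = 1.1760 MeV.
(pc)² = E² − (m₀c²)² = (1.1760)² − (0.5110)² = 1.122 MeV², so pc = 1.059 MeV.
λ = hc/(pc) = 1240 MeV·fm / 1.059 MeV = 1170 fm.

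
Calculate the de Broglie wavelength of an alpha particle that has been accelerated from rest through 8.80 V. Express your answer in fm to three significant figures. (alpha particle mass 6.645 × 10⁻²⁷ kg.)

λ = 3420 fm

KE = 2eV = 2 × 1.602 × 10⁻¹⁹ × 8.800 = 2.820 × 10⁻¹⁸ J.
p = √(2mKE) = √(2 × 6.645 × 10⁻²⁷ × 2.820 × 10⁻¹⁸) = 1.936 × 10⁻²² kg·m/s.
λ = h/p = 6.626 × 10⁻³⁴ / 1.936 × 10⁻²² = 3.42 × 10⁻¹² m = 3420 fm.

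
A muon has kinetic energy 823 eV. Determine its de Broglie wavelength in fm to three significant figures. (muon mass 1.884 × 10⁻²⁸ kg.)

KE = 823 eV = 1.318 × 10⁻¹⁶ J.
p = √(2mKE) = √(2 × 1.884 × 10⁻²⁸ × 1.318 × 10⁻¹⁶) = 2.229 × 10⁻²² kg·m/s.
λ = h/p = 6.626 × 10⁻³⁴ / 2.229 × 10⁻²² = 2.97 × 10⁻¹² m = 2970 fm.

λ = 2970 fm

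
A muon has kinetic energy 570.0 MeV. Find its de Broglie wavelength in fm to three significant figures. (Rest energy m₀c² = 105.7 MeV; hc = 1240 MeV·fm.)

Total energy E = KE + m₀c² = 570.0 + 105.7 = 675.7 MeV.
(pc)² = E² − (m₀c²)² = (675.7)² − (105.7)² = 4.454 × 10⁵ MeV², so pc = 667.4 MeV.
λ = hc/(pc) = 1240 MeV·fm / 667.4 MeV = 1.86 fm.

λ = 1.86 fm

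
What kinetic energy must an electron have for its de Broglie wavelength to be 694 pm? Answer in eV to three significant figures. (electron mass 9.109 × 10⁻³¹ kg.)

KE = 3.12 eV

p = h/λ = 6.626 × 10⁻³⁴ / 6.940 × 10⁻¹⁰ = 9.548 × 10⁻²⁵ kg·m/s.
KE = p²/(2m) = (9.548 × 10⁻²⁵)² / (2 × 9.109 × 10⁻³¹) = 5.004 × 10⁻¹⁹ J = 3.12 eV.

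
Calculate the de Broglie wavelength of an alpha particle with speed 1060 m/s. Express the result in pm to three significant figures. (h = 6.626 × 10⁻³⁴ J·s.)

λ = 94.1 pm

p = mv = 6.645 × 10⁻²⁷ × 1060 = 7.044 × 10⁻²⁴ kg·m/s.
λ = h/p = 6.626 × 10⁻³⁴ / 7.044 × 10⁻²⁴ = 9.41 × 10⁻¹¹ m = 94.1 pm.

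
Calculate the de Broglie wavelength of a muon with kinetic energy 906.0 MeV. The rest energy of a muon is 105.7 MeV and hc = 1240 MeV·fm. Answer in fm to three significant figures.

λ = 1.23 fm

Total energy E = KE + m₀c² = 906.0 + 105.7 = 1011.7 MeV.
(pc)² = E² − (m₀c²)² = (1011.7)² − (105.7)² = 1.012 × 10⁶ MeV², so pc = 1006 MeV.
λ = hc/(pc) = 1240 MeV·fm / 1006 MeV = 1.23 fm.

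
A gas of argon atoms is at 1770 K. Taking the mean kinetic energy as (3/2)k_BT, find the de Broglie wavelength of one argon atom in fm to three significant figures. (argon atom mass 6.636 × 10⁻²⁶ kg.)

λ = 9500 fm

KE = (3/2)k_BT = 1.5 × 1.381 × 10⁻²³ × 1770 = 3.667 × 10⁻²⁰ J.
p = √(2mKE) = √(2 × 6.636 × 10⁻²⁶ × 3.667 × 10⁻²⁰) = 6.976 × 10⁻²³ kg·m/s.
λ = h/p = 9.50 × 10⁻¹² m = 9500 fm.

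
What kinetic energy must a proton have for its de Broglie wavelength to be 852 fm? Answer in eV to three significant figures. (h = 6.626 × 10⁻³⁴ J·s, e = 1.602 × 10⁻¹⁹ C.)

p = h/λ = 6.626 × 10⁻³⁴ / 8.520 × 10⁻¹³ = 7.777 × 10⁻²² kg·m/s.
KE = p²/(2m) = (7.777 × 10⁻²²)² / (2 × 1.673 × 10⁻²⁷) = 1.808 × 10⁻¹⁶ J = 1130 eV.

KE = 1130 eV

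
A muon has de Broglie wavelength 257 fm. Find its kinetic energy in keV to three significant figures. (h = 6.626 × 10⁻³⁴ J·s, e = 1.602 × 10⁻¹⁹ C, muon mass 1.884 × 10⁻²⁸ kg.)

KE = 110 keV

p = h/λ = 6.626 × 10⁻³⁴ / 2.570 × 10⁻¹³ = 2.578 × 10⁻²¹ kg·m/s.
KE = p²/(2m) = (2.578 × 10⁻²¹)² / (2 × 1.884 × 10⁻²⁸) = 1.764 × 10⁻¹⁴ J = 110 keV.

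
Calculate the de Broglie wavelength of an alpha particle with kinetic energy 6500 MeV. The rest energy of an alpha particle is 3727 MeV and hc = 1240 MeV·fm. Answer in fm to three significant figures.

λ = 0.130 fm

Total energy E = KE + m₀c² = 6500 + 3727 = 10227 MeV.
(pc)² = E² − (m₀c²)² = (10227)² − (3727)² = 9.070 × 10⁷ MeV², so pc = 9524 MeV.
λ = hc/(pc) = 1240 MeV·fm / 9524 MeV = 0.130 fm.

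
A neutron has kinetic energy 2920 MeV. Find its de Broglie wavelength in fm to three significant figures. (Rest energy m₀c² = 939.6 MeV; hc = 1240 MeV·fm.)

Total energy E = KE + m₀c² = 2920 + 939.6 = 3859.6 MeV.
(pc)² = E² − (m₀c²)² = (3859.6)² − (939.6)² = 1.401 × 10⁷ MeV², so pc = 3743 MeV.
λ = hc/(pc) = 1240 MeV·fm / 3743 MeV = 0.331 fm.

λ = 0.331 fm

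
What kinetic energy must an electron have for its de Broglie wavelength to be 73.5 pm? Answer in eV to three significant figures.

KE = 278 eV

p = h/λ = 6.626 × 10⁻³⁴ / 7.350 × 10⁻¹¹ = 9.015 × 10⁻²⁴ kg·m/s.
KE = p²/(2m) = (9.015 × 10⁻²⁴)² / (2 × 9.109 × 10⁻³¹) = 4.461 × 10⁻¹⁷ J = 278 eV.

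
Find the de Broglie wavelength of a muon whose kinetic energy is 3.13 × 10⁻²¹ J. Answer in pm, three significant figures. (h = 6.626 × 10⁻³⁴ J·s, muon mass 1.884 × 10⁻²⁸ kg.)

λ = 610 pm

p = √(2mKE) = √(2 × 1.884 × 10⁻²⁸ × 3.130 × 10⁻²¹) = 1.086 × 10⁻²⁴ kg·m/s.
λ = h/p = 6.626 × 10⁻³⁴ / 1.086 × 10⁻²⁴ = 6.10 × 10⁻¹⁰ m = 610 pm.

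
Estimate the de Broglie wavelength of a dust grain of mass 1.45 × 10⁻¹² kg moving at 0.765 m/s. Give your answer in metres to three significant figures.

p = mv = 1.45 × 10⁻¹² × 0.765 = 1.109 × 10⁻¹² kg·m/s.
λ = h/p = 6.626 × 10⁻³⁴ / 1.109 × 10⁻¹² = 5.97 × 10⁻²² m.

λ = 5.97 × 10⁻²² m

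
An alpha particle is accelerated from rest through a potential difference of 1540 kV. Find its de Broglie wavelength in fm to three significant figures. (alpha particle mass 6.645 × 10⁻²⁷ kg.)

KE = 2eV = 2 × 1.602 × 10⁻¹⁹ × 1.540 × 10⁶ = 4.934 × 10⁻¹³ J.
p = √(2mKE) = √(2 × 6.645 × 10⁻²⁷ × 4.934 × 10⁻¹³) = 8.098 × 10⁻²⁰ kg·m/s.
λ = h/p = 6.626 × 10⁻³⁴ / 8.098 × 10⁻²⁰ = 8.18 × 10⁻¹⁵ m = 8.18 fm.

λ = 8.18 fm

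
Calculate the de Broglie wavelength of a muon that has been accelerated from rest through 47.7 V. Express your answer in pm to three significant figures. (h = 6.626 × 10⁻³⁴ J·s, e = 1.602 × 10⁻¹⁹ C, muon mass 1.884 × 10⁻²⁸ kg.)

λ = 12.3 pm

KE = eV = 1.602 × 10⁻¹⁹ × 47.70 = 7.642 × 10⁻¹⁸ J.
p = √(2mKE) = √(2 × 1.884 × 10⁻²⁸ × 7.642 × 10⁻¹⁸) = 5.366 × 10⁻²³ kg·m/s.
λ = h/p = 6.626 × 10⁻³⁴ / 5.366 × 10⁻²³ = 1.23 × 10⁻¹¹ m = 12.3 pm.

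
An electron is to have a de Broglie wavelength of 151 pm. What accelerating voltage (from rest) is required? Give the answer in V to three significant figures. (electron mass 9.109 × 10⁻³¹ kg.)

V = 66.0 V

p = h/λ = 6.626 × 10⁻³⁴ / 1.510 × 10⁻¹⁰ = 4.388 × 10⁻²⁴ kg·m/s.
KE = p²/(2m) = 1.057 × 10⁻¹⁷ J.
V = KE/e = 1.057 × 10⁻¹⁷ / (1.602 × 10⁻¹⁹) = 66.0 V.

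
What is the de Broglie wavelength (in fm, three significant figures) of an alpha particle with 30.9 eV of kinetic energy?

λ = 2580 fm

KE = 30.9 eV = 4.950 × 10⁻¹⁸ J.
p = √(2mKE) = √(2 × 6.645 × 10⁻²⁷ × 4.950 × 10⁻¹⁸) = 2.565 × 10⁻²² kg·m/s.
λ = h/p = 6.626 × 10⁻³⁴ / 2.565 × 10⁻²² = 2.58 × 10⁻¹² m = 2580 fm.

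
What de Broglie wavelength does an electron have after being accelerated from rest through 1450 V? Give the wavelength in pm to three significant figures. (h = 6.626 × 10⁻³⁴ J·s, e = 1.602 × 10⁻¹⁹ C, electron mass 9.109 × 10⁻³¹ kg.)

λ = 32.2 pm

KE = eV = 1.602 × 10⁻¹⁹ × 1450 = 2.323 × 10⁻¹⁶ J.
p = √(2mKE) = √(2 × 9.109 × 10⁻³¹ × 2.323 × 10⁻¹⁶) = 2.057 × 10⁻²³ kg·m/s.
λ = h/p = 6.626 × 10⁻³⁴ / 2.057 × 10⁻²³ = 3.22 × 10⁻¹¹ m = 32.2 pm.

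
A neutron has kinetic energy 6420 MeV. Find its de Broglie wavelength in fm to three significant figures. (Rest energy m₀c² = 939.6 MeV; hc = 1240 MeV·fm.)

λ = 0.170 fm

Total energy E = KE + m₀c² = 6420 + 939.6 = 7359.6 MeV.
(pc)² = E² − (m₀c²)² = (7359.6)² − (939.6)² = 5.328 × 10⁷ MeV², so pc = 7299 MeV.
λ = hc/(pc) = 1240 MeV·fm / 7299 MeV = 0.170 fm.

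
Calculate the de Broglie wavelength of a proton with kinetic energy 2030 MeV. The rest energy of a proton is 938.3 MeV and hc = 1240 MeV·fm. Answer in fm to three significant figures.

Total energy E = KE + m₀c² = 2030 + 938.3 = 2968.3 MeV.
(pc)² = E² − (m₀c²)² = (2968.3)² − (938.3)² = 7.930 × 10⁶ MeV², so pc = 2816 MeV.
λ = hc/(pc) = 1240 MeV·fm / 2816 MeV = 0.440 fm.

λ = 0.440 fm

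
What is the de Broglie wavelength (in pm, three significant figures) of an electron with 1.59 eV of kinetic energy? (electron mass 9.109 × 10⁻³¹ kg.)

λ = 973 pm

KE = 1.59 eV = 2.547 × 10⁻¹⁹ J.
p = √(2mKE) = √(2 × 9.109 × 10⁻³¹ × 2.547 × 10⁻¹⁹) = 6.812 × 10⁻²⁵ kg·m/s.
λ = h/p = 6.626 × 10⁻³⁴ / 6.812 × 10⁻²⁵ = 9.73 × 10⁻¹⁰ m = 973 pm.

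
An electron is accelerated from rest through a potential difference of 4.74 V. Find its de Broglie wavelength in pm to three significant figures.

λ = 563 pm

KE = eV = 1.602 × 10⁻¹⁹ × 4.740 = 7.593 × 10⁻¹⁹ J.
p = √(2mKE) = √(2 × 9.109 × 10⁻³¹ × 7.593 × 10⁻¹⁹) = 1.176 × 10⁻²⁴ kg·m/s.
λ = h/p = 6.626 × 10⁻³⁴ / 1.176 × 10⁻²⁴ = 5.63 × 10⁻¹⁰ m = 563 pm.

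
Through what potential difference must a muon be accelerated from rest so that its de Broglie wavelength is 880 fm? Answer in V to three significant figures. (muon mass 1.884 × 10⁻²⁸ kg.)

V = 9390 V

p = h/λ = 6.626 × 10⁻³⁴ / 8.800 × 10⁻¹³ = 7.530 × 10⁻²² kg·m/s.
KE = p²/(2m) = 1.505 × 10⁻¹⁵ J.
V = KE/e = 1.505 × 10⁻¹⁵ / (1.602 × 10⁻¹⁹) = 9390 V.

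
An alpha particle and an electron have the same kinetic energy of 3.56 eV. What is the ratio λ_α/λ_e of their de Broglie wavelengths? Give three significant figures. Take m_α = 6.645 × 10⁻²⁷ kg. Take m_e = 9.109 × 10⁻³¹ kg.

λ_α/λ_e = 0.0117

At fixed KE, p = √(2mKE) so λ = h/p ∝ 1/√m.
λ_α/λ_e = √(m_e/m_α) = √(9.109 × 10⁻³¹/6.645 × 10⁻²⁷) = √(1.371 × 10⁻⁴) = 0.0117.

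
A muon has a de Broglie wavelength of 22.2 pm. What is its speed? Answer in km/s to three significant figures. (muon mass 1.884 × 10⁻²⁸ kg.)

p = h/λ = 6.626 × 10⁻³⁴ / 2.220 × 10⁻¹¹ = 2.985 × 10⁻²³ kg·m/s.
v = p/m = 2.985 × 10⁻²³ / 1.884 × 10⁻²⁸ = 1.58 × 10⁵ m/s = 158 km/s.

v = 158 km/s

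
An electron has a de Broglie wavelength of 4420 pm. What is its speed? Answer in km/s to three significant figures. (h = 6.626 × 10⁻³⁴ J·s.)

p = h/λ = 6.626 × 10⁻³⁴ / 4.420 × 10⁻⁹ = 1.499 × 10⁻²⁵ kg·m/s.
v = p/m = 1.499 × 10⁻²⁵ / 9.109 × 10⁻³¹ = 1.65 × 10⁵ m/s = 165 km/s.

v = 165 km/s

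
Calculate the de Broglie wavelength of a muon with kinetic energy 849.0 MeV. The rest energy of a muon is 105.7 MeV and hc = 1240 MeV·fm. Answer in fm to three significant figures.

λ = 1.31 fm

Total energy E = KE + m₀c² = 849.0 + 105.7 = 954.7 MeV.
(pc)² = E² − (m₀c²)² = (954.7)² − (105.7)² = 9.003 × 10⁵ MeV², so pc = 948.8 MeV.
λ = hc/(pc) = 1240 MeV·fm / 948.8 MeV = 1.31 fm.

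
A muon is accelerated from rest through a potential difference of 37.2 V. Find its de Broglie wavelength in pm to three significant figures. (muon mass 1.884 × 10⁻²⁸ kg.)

λ = 14.0 pm

KE = eV = 1.602 × 10⁻¹⁹ × 37.20 = 5.959 × 10⁻¹⁸ J.
p = √(2mKE) = √(2 × 1.884 × 10⁻²⁸ × 5.959 × 10⁻¹⁸) = 4.739 × 10⁻²³ kg·m/s.
λ = h/p = 6.626 × 10⁻³⁴ / 4.739 × 10⁻²³ = 1.40 × 10⁻¹¹ m = 14.0 pm.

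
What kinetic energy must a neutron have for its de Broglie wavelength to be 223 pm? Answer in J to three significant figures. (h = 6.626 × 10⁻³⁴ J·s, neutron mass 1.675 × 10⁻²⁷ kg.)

p = h/λ = 6.626 × 10⁻³⁴ / 2.230 × 10⁻¹⁰ = 2.971 × 10⁻²⁴ kg·m/s.
KE = p²/(2m) = (2.971 × 10⁻²⁴)² / (2 × 1.675 × 10⁻²⁷) = 2.635 × 10⁻²¹ J = 2.64 × 10⁻²¹ J.

KE = 2.64 × 10⁻²¹ J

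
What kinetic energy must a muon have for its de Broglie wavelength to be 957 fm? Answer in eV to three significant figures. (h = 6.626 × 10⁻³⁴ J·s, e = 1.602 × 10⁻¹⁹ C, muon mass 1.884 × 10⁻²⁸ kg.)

KE = 7940 eV

p = h/λ = 6.626 × 10⁻³⁴ / 9.570 × 10⁻¹³ = 6.924 × 10⁻²² kg·m/s.
KE = p²/(2m) = (6.924 × 10⁻²²)² / (2 × 1.884 × 10⁻²⁸) = 1.272 × 10⁻¹⁵ J = 7940 eV.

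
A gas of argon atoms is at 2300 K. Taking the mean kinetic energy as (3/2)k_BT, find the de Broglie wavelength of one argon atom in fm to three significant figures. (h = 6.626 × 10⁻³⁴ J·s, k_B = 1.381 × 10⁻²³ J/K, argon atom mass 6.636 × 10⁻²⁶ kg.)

KE = (3/2)k_BT = 1.5 × 1.381 × 10⁻²³ × 2300 = 4.764 × 10⁻²⁰ J.
p = √(2mKE) = √(2 × 6.636 × 10⁻²⁶ × 4.764 × 10⁻²⁰) = 7.952 × 10⁻²³ kg·m/s.
λ = h/p = 8.33 × 10⁻¹² m = 8330 fm.

λ = 8330 fm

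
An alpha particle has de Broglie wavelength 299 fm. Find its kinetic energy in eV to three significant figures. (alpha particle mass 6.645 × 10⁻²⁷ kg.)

KE = 2310 eV

p = h/λ = 6.626 × 10⁻³⁴ / 2.990 × 10⁻¹³ = 2.216 × 10⁻²¹ kg·m/s.
KE = p²/(2m) = (2.216 × 10⁻²¹)² / (2 × 6.645 × 10⁻²⁷) = 3.695 × 10⁻¹⁶ J = 2310 eV.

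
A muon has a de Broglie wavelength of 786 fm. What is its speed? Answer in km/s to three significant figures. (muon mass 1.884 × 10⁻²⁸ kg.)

v = 4470 km/s

p = h/λ = 6.626 × 10⁻³⁴ / 7.860 × 10⁻¹³ = 8.430 × 10⁻²² kg·m/s.
v = p/m = 8.430 × 10⁻²² / 1.884 × 10⁻²⁸ = 4.47 × 10⁶ m/s = 4470 km/s.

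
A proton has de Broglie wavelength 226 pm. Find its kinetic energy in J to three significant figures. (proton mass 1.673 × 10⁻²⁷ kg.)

p = h/λ = 6.626 × 10⁻³⁴ / 2.260 × 10⁻¹⁰ = 2.932 × 10⁻²⁴ kg·m/s.
KE = p²/(2m) = (2.932 × 10⁻²⁴)² / (2 × 1.673 × 10⁻²⁷) = 2.569 × 10⁻²¹ J = 2.57 × 10⁻²¹ J.

KE = 2.57 × 10⁻²¹ J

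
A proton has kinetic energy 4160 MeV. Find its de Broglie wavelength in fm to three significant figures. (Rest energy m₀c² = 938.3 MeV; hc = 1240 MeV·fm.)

Total energy E = KE + m₀c² = 4160 + 938.3 = 5098.3 MeV.
(pc)² = E² − (m₀c²)² = (5098.3)² − (938.3)² = 2.511 × 10⁷ MeV², so pc = 5011 MeV.
λ = hc/(pc) = 1240 MeV·fm / 5011 MeV = 0.247 fm.

λ = 0.247 fm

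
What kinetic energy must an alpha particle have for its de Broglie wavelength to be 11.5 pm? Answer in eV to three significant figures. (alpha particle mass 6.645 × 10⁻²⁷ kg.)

p = h/λ = 6.626 × 10⁻³⁴ / 1.150 × 10⁻¹¹ = 5.762 × 10⁻²³ kg·m/s.
KE = p²/(2m) = (5.762 × 10⁻²³)² / (2 × 6.645 × 10⁻²⁷) = 2.498 × 10⁻¹⁹ J = 1.56 eV.

KE = 1.56 eV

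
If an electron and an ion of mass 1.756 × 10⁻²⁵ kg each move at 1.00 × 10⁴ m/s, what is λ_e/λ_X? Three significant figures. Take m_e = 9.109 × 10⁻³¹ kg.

λ_e/λ_X = 1.93 × 10⁵

At fixed v, p = mv so λ = h/(mv) ∝ 1/m.
λ_e/λ_X = m_X/m_e = 1.756 × 10⁻²⁵/9.109 × 10⁻³¹ = 1.93 × 10⁵.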